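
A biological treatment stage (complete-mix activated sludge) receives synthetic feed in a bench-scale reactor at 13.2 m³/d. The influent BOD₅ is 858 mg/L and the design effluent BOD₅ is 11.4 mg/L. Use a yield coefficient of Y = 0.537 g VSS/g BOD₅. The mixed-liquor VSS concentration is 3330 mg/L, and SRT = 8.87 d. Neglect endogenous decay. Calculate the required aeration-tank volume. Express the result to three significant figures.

V ≈ 16.0 m³

Biomass mass balance (decay neglected): V·X = Y·Q·(S₀ − S)·θ_c, so V = 0.537 × 13.2 × (858 − 11.4) × 8.87 / 3330 = 15.98 m³.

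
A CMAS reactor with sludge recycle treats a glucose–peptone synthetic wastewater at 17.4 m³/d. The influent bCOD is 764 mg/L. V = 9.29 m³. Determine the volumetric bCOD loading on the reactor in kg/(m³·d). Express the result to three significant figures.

Applied bCOD load per unit volume = Q·S₀/V = (17.4 × 764/1000)/9.290 = 1.431 kg bCOD·m⁻³·d⁻¹.

L_v ≈ 1.43 kg bCOD/(m³·d)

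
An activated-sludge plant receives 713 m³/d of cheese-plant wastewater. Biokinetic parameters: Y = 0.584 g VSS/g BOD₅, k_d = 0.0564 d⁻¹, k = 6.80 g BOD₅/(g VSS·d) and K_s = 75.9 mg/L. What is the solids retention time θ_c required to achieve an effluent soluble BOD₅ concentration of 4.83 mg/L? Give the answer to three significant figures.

From 1/θ_c = Y·k·S/(K_s + S) − k_d: Y·k·S/(K_s+S) = 0.584 × 6.80 × 4.83 / (75.9 + 4.83) = 0.2376 d⁻¹.
θ_c = 1/(μ − k_d) = 1/(0.2376 − 0.0564) = 1/0.1812 = 5.519 d.

θ_c ≈ 5.52 d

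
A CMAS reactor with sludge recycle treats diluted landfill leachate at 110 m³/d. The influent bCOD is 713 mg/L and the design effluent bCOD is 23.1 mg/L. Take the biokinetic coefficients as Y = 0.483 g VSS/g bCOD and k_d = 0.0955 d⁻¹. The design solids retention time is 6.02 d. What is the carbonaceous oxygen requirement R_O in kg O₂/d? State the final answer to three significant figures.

R_O ≈ 42.8 kg O₂/d

Y_obs = Y / (1 + k_d θ_c) = 0.483 / (1 + 0.0955 × 6.02) = 0.483 / 1.575 = 0.3067.
Substrate removed = Q·(S₀ − S) = 110 m³/d × (713 − 23.1) g/m³ = 7.59×10^4 g/d = 75.89 kg/d.
P_X = Y_obs·Q·(S₀ − S) = 0.3067 × 75.89 = 23.27 kg VSS/d.
R_O = Q·ΔS − 1.42 P_X = 75.89 − 33.05 = 42.84 kg O₂/d.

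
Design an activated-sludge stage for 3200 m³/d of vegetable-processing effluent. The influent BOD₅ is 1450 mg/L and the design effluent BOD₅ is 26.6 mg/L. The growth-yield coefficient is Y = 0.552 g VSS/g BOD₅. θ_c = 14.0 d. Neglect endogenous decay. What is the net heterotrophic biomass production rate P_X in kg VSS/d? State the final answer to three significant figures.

P_X ≈ 2510 kg VSS/d

With endogenous decay neglected, the observed yield equals the true yield: Y_obs = Y = 0.552 g VSS/g BOD₅.
Substrate removed = Q·(S₀ − S) = 3200 m³/d × (1450 − 26.6) g/m³ = 4.55×10^6 g/d = 4555 kg/d.
So the net sludge growth is P_X = 0.5520 × 4555 = 2514 kg VSS/d.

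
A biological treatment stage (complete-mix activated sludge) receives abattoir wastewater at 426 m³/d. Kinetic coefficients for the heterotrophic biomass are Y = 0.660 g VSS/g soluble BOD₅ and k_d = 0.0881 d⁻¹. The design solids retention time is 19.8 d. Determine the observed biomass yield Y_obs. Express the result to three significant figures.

Y_obs ≈ 0.240 g VSS/g soluble BOD₅

The observed yield is Y_obs = Y/(1 + k_d·θ_c) = 0.660 / (1 + 0.0881 × 19.8) = 0.660 / 2.744 = 0.2405 g VSS per g soluble BOD₅ removed.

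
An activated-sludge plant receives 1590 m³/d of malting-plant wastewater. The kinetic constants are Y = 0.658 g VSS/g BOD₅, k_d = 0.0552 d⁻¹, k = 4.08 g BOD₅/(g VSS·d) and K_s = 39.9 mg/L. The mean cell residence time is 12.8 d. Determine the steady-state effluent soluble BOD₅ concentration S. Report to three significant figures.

S ≈ 2.09 mg/L

From the Monod/SRT balance for a CMAS, S = K_s·(1+k_d θ_c)/[θ_c·(Y k − k_d) − 1] = 39.9 × (1 + 0.0552 × 12.8) / [12.8 × (0.658 × 4.08 − 0.0552) − 1] = 68.09 / 32.66 = 2.085 mg/L.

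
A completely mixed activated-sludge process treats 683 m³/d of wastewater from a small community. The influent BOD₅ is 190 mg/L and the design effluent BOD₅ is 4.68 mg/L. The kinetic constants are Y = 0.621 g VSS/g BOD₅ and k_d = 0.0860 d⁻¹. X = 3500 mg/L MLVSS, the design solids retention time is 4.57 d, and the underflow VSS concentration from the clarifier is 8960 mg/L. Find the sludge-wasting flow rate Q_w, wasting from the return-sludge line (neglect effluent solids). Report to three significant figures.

Q_w ≈ 6.30 m³/d

Steady-state biomass mass balance: V·X·(1 + k_d·θ_c) = Y·Q·(S₀ − S)·θ_c, so V = 0.621 × 683 × (190 − 4.68) × 4.57 / [3500 × (1 + 0.0860 × 4.57)] = 3.59×10^5 / 4876 = 73.68 m³.
θ_c = V·X/(Q_w·X_r) when wasting from the recycle, so Q_w = V·X/(θ_c·X_r) = 73.68 × 3500 / (4.57 × 8960) = 6.298 m³/d.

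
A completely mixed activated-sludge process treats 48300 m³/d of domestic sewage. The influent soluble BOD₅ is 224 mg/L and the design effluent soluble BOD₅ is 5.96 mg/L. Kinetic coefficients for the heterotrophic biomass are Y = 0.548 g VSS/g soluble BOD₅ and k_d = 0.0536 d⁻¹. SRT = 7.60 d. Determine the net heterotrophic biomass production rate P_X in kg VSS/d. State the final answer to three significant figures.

The observed yield is Y_obs = Y/(1 + k_d·θ_c) = 0.548 / (1 + 0.0536 × 7.60) = 0.548 / 1.407 = 0.3894 g VSS per g soluble BOD₅ removed.
Mass of soluble BOD₅ removed per day: Q(S₀ − S) = 48300 × 218.0 g/m³ = 10531 kg/d.
So the net sludge growth is P_X = 0.3894 × 10531 = 4101 kg VSS/d.

P_X ≈ 4100 kg VSS/d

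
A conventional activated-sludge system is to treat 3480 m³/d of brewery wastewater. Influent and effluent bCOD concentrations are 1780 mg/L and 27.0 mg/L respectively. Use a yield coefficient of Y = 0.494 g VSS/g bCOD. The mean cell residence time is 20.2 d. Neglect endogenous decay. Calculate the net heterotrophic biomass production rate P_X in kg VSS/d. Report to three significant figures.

P_X ≈ 3010 kg VSS/d

No decay correction is needed, so Y_obs = Y = 0.494.
Substrate removed = Q·(S₀ − S) = 3480 m³/d × (1780 − 27.0) g/m³ = 6.1×10^6 g/d = 6100 kg/d.
So the net sludge growth is P_X = 0.4940 × 6100 = 3014 kg VSS/d.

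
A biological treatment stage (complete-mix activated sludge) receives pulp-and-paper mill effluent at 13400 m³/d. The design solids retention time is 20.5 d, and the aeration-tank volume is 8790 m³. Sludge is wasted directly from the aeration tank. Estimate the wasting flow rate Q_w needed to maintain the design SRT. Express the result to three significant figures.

With mixed-liquor wasting, θ_c = V/Q_w, so Q_w = V/θ_c = 8790/20.5 = 428.8 m³/d.

Q_w ≈ 429 m³/d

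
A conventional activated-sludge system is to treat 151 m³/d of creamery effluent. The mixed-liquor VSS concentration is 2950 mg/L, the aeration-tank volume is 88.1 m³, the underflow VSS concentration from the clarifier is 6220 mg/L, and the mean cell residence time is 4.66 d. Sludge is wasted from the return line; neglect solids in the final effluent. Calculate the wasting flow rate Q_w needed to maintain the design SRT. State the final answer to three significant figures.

Q_w ≈ 8.97 m³/d

Q_w = (V·X)/(θ_c X_r) = 88.10 × 2950 / (4.66 × 6220) = 8.966 m³/d.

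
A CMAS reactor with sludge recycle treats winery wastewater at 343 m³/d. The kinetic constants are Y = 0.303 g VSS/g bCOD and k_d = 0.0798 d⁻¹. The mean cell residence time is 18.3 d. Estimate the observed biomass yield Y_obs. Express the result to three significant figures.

Y_obs ≈ 0.123 g VSS/g bCOD

Correct the yield for decay: Y_obs = Y/(1 + k_d θ_c) = 0.303 / (1 + 0.0798 × 18.3) = 0.303 / 2.460 = 0.1232.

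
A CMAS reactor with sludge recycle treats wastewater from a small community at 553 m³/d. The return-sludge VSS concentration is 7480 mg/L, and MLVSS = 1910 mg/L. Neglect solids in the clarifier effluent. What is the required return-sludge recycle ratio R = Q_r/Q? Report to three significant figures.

R = Q_r/Q = X/(X_r − X) = 1910 / (7480 − 1910) = 0.3429.

R ≈ 0.343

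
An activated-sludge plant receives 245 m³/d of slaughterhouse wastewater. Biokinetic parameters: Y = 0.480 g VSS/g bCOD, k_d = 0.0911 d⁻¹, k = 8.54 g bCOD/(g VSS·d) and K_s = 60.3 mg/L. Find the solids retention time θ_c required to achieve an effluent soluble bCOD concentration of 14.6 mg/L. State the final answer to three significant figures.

θ_c ≈ 1.41 d

At the target effluent, Y k S/(K_s+S) = 0.480×8.54×14.6/74.90 = 0.7990 d⁻¹.
θ_c = 1/(μ − k_d) = 1/(0.7990 − 0.0911) = 1/0.7079 = 1.413 d.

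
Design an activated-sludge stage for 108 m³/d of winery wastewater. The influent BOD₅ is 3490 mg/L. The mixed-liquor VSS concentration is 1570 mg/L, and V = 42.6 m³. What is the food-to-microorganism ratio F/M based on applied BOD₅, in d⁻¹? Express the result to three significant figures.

F/M = Q·S₀ / (V·X) = 108 × 3490 / (42.60 × 1570) = 5.636 g BOD₅·(g VSS·d)⁻¹.

F/M ≈ 5.64 d⁻¹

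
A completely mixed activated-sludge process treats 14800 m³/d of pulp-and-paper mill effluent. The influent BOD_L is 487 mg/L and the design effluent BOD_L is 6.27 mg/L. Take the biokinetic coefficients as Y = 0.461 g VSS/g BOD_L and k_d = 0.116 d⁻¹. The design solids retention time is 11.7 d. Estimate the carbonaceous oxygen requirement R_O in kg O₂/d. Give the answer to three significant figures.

Y_obs = Y / (1 + k_d θ_c) = 0.461 / (1 + 0.116 × 11.7) = 0.461 / 2.357 = 0.1956.
Q·(S₀ − S) = 14800 × (487 − 6.27) × 10⁻³ = 7115 kg/d removed.
Biomass synthesised: P_X = Y_obs × 7115 = 1391 kg VSS/d.
R_O = Q·ΔS − 1.42 P_X = 7115 − 1976 = 5139 kg O₂/d.

R_O ≈ 5140 kg O₂/d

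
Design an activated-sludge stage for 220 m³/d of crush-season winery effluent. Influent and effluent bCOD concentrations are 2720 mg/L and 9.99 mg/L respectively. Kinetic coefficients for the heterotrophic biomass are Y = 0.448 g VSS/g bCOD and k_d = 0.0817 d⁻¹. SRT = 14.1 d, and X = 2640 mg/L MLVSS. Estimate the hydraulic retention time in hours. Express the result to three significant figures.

From the SRT design equation V = Y Q (S₀−S) θ_c / [X (1 + k_d θ_c)] = 0.448 × 220 × (2720 − 9.99) × 14.1 / [2640 × (1 + 0.0817 × 14.1)] = 3.77×10^6 / 5681 = 662.9 m³.
τ = V/Q = 662.9/220 = 3.013 d, or 72.32 h.

τ ≈ 72.3 h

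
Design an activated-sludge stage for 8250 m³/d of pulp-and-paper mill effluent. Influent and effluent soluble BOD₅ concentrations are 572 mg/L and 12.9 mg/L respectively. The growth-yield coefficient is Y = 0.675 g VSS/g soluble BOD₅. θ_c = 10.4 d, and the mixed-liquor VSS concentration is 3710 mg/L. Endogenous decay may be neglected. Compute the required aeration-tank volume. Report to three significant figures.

V ≈ 8730 m³

V·X = Y·Q·ΔS·θ_c gives V = 0.675 × 8250 × (572 − 12.9) × 10.4 / 3710 = 8728 m³.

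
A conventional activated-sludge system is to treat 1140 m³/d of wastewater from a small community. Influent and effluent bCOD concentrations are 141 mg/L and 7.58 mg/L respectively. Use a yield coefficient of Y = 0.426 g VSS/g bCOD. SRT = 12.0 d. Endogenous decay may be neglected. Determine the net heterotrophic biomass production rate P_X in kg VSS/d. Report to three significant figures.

Since k_d ≈ 0, Y_obs = Y = 0.426 g VSS/g bCOD.
Mass of bCOD removed per day: Q(S₀ − S) = 1140 × 133.4 g/m³ = 152.1 kg/d.
So the net sludge growth is P_X = 0.4260 × 152.1 = 64.79 kg VSS/d.

P_X ≈ 64.8 kg VSS/d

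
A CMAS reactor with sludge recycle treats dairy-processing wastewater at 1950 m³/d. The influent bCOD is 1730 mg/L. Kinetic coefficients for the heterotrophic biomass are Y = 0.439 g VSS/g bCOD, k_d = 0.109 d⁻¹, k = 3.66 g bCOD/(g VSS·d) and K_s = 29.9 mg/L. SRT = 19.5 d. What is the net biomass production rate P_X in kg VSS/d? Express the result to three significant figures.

Effluent substrate depends only on kinetics and SRT: S = K_s(1 + k_d θ_c) / [θ_c(Yk − k_d) − 1] = 29.9 × (1 + 0.109 × 19.5) / [19.5 × (0.439 × 3.66 − 0.109) − 1] = 93.45 / 28.21 = 3.313 mg/L.
Y_obs = Y / (1 + k_d θ_c) = 0.439 / (1 + 0.109 × 19.5) = 0.439 / 3.126 = 0.1405.
ΔS = 1730 − 3.31 = 1727 mg/L, so the substrate removal rate is 1950 × 1727/1000 = 3367 kg bCOD/d.
Biomass produced: P_X = Y_obs·Q·ΔS = 0.1405 × 3367 ≈ 472.9 kg VSS/d.

P_X ≈ 473 kg VSS/d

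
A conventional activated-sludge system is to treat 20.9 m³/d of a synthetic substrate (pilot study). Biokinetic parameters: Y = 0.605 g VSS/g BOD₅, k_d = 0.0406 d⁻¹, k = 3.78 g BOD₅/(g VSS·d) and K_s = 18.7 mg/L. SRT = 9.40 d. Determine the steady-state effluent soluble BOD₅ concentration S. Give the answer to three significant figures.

For a completely mixed reactor with recycle the Lawrence–McCarty relation gives S = K_s·(1 + k_d·θ_c) / [θ_c·(Y·k − k_d) − 1] = 18.7 × (1 + 0.0406 × 9.40) / [9.40 × (0.605 × 3.78 − 0.0406) − 1] = 25.84 / 20.12 = 1.284 mg/L.

S ≈ 1.28 mg/L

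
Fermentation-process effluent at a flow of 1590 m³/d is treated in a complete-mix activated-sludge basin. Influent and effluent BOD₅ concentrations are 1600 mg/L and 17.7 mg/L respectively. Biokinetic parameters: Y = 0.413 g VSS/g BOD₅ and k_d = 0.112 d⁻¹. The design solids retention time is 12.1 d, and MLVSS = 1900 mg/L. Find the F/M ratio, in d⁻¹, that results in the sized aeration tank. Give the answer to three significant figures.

Steady-state biomass mass balance: V·X·(1 + k_d·θ_c) = Y·Q·(S₀ − S)·θ_c, so V = 0.413 × 1590 × (1600 − 17.7) × 12.1 / [1900 × (1 + 0.112 × 12.1)] = 1.26×10^7 / 4475 = 2810 m³.
Food-to-microorganism ratio F/M = Q S₀ / (V X) = 1590 × 1600 / (2810 × 1900) = 0.4766 d⁻¹.

F/M ≈ 0.477 d⁻¹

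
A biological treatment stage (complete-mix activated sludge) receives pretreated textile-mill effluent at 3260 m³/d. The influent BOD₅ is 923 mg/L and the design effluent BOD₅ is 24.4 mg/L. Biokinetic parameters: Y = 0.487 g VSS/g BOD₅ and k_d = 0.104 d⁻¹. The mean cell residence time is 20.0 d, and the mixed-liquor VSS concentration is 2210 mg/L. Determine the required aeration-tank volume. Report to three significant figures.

V ≈ 4190 m³

Rearranging the biomass balance for a CMAS with decay, V = Y·Q·ΔS·θ_c / [X·(1+k_d θ_c)] = 0.487 × 3260 × (923 − 24.4) × 20.0 / [2210 × (1 + 0.104 × 20.0)] = 2.85×10^7 / 6807 = 4192 m³.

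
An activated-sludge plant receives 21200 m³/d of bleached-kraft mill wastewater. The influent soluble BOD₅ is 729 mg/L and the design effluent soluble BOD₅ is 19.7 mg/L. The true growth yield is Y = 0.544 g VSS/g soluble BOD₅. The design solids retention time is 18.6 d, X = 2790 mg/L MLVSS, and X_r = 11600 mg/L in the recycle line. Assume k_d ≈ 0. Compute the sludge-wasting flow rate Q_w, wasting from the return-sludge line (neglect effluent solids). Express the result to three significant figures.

Q_w ≈ 705 m³/d

Biomass mass balance (decay neglected): V·X = Y·Q·(S₀ − S)·θ_c, so V = 0.544 × 21200 × (729 − 19.7) × 18.6 / 2790 = 54535 m³.
Q_w = (V·X)/(θ_c X_r) = 54535 × 2790 / (18.6 × 11600) = 705.2 m³/d.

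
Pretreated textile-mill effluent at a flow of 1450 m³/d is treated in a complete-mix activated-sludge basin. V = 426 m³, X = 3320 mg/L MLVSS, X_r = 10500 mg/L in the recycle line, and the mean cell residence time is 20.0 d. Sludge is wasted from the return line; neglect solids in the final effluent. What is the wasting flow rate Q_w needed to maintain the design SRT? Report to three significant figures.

θ_c = V·X/(Q_w·X_r) when wasting from the recycle, so Q_w = V·X/(θ_c·X_r) = 426.0 × 3320 / (20.0 × 10500) = 6.735 m³/d.

Q_w ≈ 6.73 m³/d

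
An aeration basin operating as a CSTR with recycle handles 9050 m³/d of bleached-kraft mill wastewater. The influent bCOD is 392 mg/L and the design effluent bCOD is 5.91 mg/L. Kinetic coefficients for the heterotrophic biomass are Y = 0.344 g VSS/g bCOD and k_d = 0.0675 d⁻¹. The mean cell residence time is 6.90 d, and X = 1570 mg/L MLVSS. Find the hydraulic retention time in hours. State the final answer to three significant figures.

τ ≈ 9.56 h

Steady-state biomass mass balance: V·X·(1 + k_d·θ_c) = Y·Q·(S₀ − S)·θ_c, so V = 0.344 × 9050 × (392 − 5.91) × 6.90 / [1570 × (1 + 0.0675 × 6.90)] = 8.29×10^6 / 2301 = 3604 m³.
Hydraulic retention time τ = V/Q = 3604 / 9050 = 0.3982 d = 9.558 h.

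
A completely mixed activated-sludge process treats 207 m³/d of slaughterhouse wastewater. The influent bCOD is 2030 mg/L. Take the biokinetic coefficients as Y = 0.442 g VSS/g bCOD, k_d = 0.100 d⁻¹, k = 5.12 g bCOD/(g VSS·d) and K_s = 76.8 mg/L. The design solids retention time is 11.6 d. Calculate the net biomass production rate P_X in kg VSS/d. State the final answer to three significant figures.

P_X ≈ 85.7 kg VSS/d

Effluent substrate depends only on kinetics and SRT: S = K_s(1 + k_d θ_c) / [θ_c(Yk − k_d) − 1] = 76.8 × (1 + 0.100 × 11.6) / [11.6 × (0.442 × 5.12 − 0.100) − 1] = 165.9 / 24.09 = 6.886 mg/L.
Y_obs = Y / (1 + k_d θ_c) = 0.442 / (1 + 0.100 × 11.6) = 0.442 / 2.160 = 0.2046.
ΔS = 2030 − 6.89 = 2023 mg/L, so the substrate removal rate is 207 × 2023/1000 = 418.8 kg bCOD/d.
Net biomass production P_X = Y_obs × Q·(S₀ − S) = 0.2046 × 418.8 = 85.70 kg VSS/d.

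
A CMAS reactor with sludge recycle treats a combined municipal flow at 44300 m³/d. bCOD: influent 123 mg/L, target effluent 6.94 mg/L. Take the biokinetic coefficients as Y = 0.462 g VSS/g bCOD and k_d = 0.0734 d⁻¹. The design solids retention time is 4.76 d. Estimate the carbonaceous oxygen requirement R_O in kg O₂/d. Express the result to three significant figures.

Observed yield with endogenous decay: Y_obs = Y / (1 + k_d·θ_c) = 0.462 / (1 + 0.0734 × 4.76) = 0.462 / 1.349 = 0.3424 g VSS/g bCOD.
Q·(S₀ − S) = 44300 × (123 − 6.94) × 10⁻³ = 5141 kg/d removed.
Biomass synthesised: P_X = Y_obs × 5141 = 1760 kg VSS/d.
R_O = Q·ΔS − 1.42 P_X = 5141 − 2500 = 2642 kg O₂/d.

R_O ≈ 2640 kg O₂/d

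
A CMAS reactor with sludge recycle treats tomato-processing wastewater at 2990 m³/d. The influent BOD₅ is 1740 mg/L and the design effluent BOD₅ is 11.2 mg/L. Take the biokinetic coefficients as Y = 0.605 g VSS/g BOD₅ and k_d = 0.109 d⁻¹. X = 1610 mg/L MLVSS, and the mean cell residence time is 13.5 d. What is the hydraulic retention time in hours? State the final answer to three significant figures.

τ ≈ 85.2 h

Steady-state biomass mass balance: V·X·(1 + k_d·θ_c) = Y·Q·(S₀ − S)·θ_c, so V = 0.605 × 2990 × (1740 − 11.2) × 13.5 / [1610 × (1 + 0.109 × 13.5)] = 4.22×10^7 / 3979 = 10610 m³.
Hydraulic retention time τ = V/Q = 10610 / 2990 = 3.549 d = 85.16 h.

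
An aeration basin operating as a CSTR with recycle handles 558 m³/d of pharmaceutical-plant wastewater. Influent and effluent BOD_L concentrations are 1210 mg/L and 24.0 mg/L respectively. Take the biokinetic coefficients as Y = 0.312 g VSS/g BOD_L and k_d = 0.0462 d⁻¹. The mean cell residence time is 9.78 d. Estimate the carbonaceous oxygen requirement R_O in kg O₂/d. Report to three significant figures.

R_O ≈ 460 kg O₂/d

The observed yield is Y_obs = Y/(1 + k_d·θ_c) = 0.312 / (1 + 0.0462 × 9.78) = 0.312 / 1.452 = 0.2149 g VSS per g BOD_L removed.
Q·(S₀ − S) = 558 × (1210 − 24.0) × 10⁻³ = 661.8 kg/d removed.
Net sludge production P_X = 0.2149 × 661.8 = 142.2 kg VSS/d.
R_O = Q·(S₀ − S) − 1.42·P_X = 661.8 − 1.42 × 142.2 = 459.8 kg O₂/d.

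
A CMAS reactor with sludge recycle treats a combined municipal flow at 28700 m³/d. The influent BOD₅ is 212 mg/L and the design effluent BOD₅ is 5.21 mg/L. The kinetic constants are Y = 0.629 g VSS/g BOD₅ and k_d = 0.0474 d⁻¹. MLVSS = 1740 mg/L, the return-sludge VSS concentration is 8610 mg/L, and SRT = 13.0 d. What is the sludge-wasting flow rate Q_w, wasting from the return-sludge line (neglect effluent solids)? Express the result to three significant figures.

From the SRT design equation V = Y Q (S₀−S) θ_c / [X (1 + k_d θ_c)] = 0.629 × 28700 × (212 − 5.21) × 13.0 / [1740 × (1 + 0.0474 × 13.0)] = 4.85×10^7 / 2812 = 17257 m³.
θ_c = V·X/(Q_w·X_r) when wasting from the recycle, so Q_w = V·X/(θ_c·X_r) = 17257 × 1740 / (13.0 × 8610) = 268.3 m³/d.

Q_w ≈ 268 m³/d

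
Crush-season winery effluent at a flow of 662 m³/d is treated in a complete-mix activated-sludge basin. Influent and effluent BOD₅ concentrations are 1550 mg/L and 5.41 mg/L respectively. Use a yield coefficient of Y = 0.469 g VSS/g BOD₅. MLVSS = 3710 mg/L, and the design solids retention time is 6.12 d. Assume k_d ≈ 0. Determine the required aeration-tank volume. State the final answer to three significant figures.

V ≈ 791 m³

With k_d = 0 the design equation reduces to V = Y Q (S₀−S) θ_c / X = 0.469 × 662 × (1550 − 5.41) × 6.12 / 3710 = 791.1 m³.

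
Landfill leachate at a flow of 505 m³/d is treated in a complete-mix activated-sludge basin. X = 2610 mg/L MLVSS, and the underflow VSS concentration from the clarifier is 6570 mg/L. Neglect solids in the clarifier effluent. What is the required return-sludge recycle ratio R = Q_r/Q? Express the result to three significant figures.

Solids balance on the clarifier gives (1+R)X = R·X_r, so R = X/(X_r − X) = 2610 / (6570 − 2610) = 0.6591.

R ≈ 0.659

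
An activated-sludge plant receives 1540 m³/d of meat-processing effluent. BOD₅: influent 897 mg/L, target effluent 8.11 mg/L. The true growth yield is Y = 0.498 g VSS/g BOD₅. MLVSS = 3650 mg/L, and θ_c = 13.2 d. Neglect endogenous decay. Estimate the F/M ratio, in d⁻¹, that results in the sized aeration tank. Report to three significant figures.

V·X = Y·Q·ΔS·θ_c gives V = 0.498 × 1540 × (897 − 8.11) × 13.2 / 3650 = 2465 m³.
F/M = applied load / biomass = Q·S₀/(V·X) = 1540 × 897 / (2465 × 3650) = 0.1535 d⁻¹.

F/M ≈ 0.154 d⁻¹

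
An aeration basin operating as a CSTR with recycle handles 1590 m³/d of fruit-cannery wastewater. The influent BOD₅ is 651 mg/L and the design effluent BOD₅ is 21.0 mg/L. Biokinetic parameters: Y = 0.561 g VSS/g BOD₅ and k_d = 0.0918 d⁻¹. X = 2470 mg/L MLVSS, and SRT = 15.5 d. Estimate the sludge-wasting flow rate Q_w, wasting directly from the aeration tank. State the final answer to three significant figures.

Q_w ≈ 93.9 m³/d

Steady-state biomass mass balance: V·X·(1 + k_d·θ_c) = Y·Q·(S₀ − S)·θ_c, so V = 0.561 × 1590 × (651 − 21.0) × 15.5 / [2470 × (1 + 0.0918 × 15.5)] = 8.71×10^6 / 5985 = 1455 m³.
Wasting from the aeration tank: Q_w = V / θ_c = 1455 / 15.5 = 93.90 m³/d.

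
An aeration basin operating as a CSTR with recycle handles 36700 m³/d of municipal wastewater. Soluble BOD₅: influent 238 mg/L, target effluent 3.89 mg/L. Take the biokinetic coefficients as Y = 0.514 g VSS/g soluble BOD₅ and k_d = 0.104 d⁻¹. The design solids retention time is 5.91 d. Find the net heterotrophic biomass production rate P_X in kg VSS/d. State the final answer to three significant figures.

Correct the yield for decay: Y_obs = Y/(1 + k_d θ_c) = 0.514 / (1 + 0.104 × 5.91) = 0.514 / 1.615 = 0.3183.
Mass of soluble BOD₅ removed per day: Q(S₀ − S) = 36700 × 234.1 g/m³ = 8592 kg/d.
Biomass produced: P_X = Y_obs·Q·ΔS = 0.3183 × 8592 ≈ 2735 kg VSS/d.

P_X ≈ 2740 kg VSS/d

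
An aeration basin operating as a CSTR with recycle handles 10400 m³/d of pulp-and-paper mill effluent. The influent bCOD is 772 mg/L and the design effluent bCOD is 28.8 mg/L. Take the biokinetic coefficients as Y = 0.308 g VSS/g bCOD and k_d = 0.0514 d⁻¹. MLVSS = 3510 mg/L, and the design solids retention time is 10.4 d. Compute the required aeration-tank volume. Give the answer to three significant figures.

Rearranging the biomass balance for a CMAS with decay, V = Y·Q·ΔS·θ_c / [X·(1+k_d θ_c)] = 0.308 × 10400 × (772 − 28.8) × 10.4 / [3510 × (1 + 0.0514 × 10.4)] = 2.48×10^7 / 5386 = 4597 m³.

V ≈ 4600 m³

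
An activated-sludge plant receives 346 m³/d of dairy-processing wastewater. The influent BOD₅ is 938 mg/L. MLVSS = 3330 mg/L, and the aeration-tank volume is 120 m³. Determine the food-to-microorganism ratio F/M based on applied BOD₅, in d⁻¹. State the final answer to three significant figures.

F/M = Q·S₀ / (V·X) = 346 × 938 / (120.0 × 3330) = 0.8122 g BOD₅·(g VSS·d)⁻¹.

F/M ≈ 0.812 d⁻¹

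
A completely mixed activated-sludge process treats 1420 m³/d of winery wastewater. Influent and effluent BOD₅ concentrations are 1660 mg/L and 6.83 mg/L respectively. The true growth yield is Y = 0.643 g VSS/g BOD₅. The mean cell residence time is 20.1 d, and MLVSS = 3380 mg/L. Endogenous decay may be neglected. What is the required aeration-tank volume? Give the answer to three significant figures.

Biomass mass balance (decay neglected): V·X = Y·Q·(S₀ − S)·θ_c, so V = 0.643 × 1420 × (1660 − 6.83) × 20.1 / 3380 = 8976 m³.

V ≈ 8980 m³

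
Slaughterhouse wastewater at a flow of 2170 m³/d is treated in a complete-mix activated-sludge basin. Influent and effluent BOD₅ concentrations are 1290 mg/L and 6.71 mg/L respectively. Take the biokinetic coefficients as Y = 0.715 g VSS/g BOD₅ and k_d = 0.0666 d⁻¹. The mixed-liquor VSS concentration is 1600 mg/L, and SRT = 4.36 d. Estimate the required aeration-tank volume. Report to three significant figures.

V ≈ 4200 m³

Rearranging the biomass balance for a CMAS with decay, V = Y·Q·ΔS·θ_c / [X·(1+k_d θ_c)] = 0.715 × 2170 × (1290 − 6.71) × 4.36 / [1600 × (1 + 0.0666 × 4.36)] = 8.68×10^6 / 2065 = 4205 m³.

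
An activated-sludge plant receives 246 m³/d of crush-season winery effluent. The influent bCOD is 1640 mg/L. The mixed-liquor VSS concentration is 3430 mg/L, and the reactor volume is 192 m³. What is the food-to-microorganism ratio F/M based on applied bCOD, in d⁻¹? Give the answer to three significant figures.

F/M ≈ 0.613 d⁻¹

Food-to-microorganism ratio F/M = Q S₀ / (V X) = 246 × 1640 / (192.0 × 3430) = 0.6126 d⁻¹.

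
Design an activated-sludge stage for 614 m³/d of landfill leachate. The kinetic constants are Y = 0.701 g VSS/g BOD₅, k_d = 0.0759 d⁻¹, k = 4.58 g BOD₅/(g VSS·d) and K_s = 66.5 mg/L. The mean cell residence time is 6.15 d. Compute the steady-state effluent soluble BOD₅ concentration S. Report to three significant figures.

S ≈ 5.34 mg/L

Effluent substrate depends only on kinetics and SRT: S = K_s(1 + k_d θ_c) / [θ_c(Yk − k_d) − 1] = 66.5 × (1 + 0.0759 × 6.15) / [6.15 × (0.701 × 4.58 − 0.0759) − 1] = 97.54 / 18.28 = 5.336 mg/L.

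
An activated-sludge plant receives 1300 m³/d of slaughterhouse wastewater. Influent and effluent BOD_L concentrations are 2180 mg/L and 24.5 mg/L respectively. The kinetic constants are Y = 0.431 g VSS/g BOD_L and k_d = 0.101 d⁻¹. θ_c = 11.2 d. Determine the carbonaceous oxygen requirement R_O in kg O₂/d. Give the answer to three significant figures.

R_O ≈ 2000 kg O₂/d

Observed yield with endogenous decay: Y_obs = Y / (1 + k_d·θ_c) = 0.431 / (1 + 0.101 × 11.2) = 0.431 / 2.131 = 0.2022 g VSS/g BOD_L.
ΔS = 2180 − 24.5 = 2156 mg/L, so the substrate removal rate is 1300 × 2156/1000 = 2802 kg BOD_L/d.
P_X = Y_obs·Q·(S₀ − S) = 0.2022 × 2802 = 566.7 kg VSS/d.
Carbonaceous O₂ demand = substrate oxidised − cell-mass equivalent = 2802 − 1.42 × 566.7 = 1997 kg O₂/d.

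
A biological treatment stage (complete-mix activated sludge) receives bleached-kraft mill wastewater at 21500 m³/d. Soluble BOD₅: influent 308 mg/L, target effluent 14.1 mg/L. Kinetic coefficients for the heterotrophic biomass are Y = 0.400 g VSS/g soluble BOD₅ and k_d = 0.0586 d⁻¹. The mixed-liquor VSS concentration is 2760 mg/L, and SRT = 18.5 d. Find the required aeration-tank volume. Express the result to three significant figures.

From the SRT design equation V = Y Q (S₀−S) θ_c / [X (1 + k_d θ_c)] = 0.400 × 21500 × (308 − 14.1) × 18.5 / [2760 × (1 + 0.0586 × 18.5)] = 4.68×10^7 / 5752 = 8129 m³.

V ≈ 8130 m³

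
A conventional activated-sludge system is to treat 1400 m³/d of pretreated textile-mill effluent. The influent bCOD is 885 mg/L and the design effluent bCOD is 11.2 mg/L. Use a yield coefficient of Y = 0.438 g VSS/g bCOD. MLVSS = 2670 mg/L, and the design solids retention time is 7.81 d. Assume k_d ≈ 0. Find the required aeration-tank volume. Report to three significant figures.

V ≈ 1570 m³

Biomass mass balance (decay neglected): V·X = Y·Q·(S₀ − S)·θ_c, so V = 0.438 × 1400 × (885 − 11.2) × 7.81 / 2670 = 1567 m³.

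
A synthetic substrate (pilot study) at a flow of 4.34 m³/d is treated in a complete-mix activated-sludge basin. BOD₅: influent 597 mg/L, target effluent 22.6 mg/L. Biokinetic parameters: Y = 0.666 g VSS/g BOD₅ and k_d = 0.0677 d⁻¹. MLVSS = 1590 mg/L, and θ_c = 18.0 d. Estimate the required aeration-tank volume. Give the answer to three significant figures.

Steady-state biomass mass balance: V·X·(1 + k_d·θ_c) = Y·Q·(S₀ − S)·θ_c, so V = 0.666 × 4.34 × (597 − 22.6) × 18.0 / [1590 × (1 + 0.0677 × 18.0)] = 2.99×10^4 / 3528 = 8.472 m³.

V ≈ 8.47 m³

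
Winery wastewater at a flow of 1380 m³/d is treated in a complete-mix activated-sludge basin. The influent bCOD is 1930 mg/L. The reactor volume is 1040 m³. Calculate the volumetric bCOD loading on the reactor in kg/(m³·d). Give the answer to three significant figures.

L_v ≈ 2.56 kg bCOD/(m³·d)

Volumetric loading L_v = Q·S₀ / V = 1380 × 1930 g/m³ / 1040 m³ = 2561 g/(m³·d) = 2.561 kg bCOD/(m³·d).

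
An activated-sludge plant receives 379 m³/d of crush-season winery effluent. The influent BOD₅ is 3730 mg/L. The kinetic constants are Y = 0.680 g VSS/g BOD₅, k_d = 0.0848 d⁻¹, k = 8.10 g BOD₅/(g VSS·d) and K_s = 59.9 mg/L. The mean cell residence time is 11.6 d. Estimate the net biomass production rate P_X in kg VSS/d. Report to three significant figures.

Effluent substrate depends only on kinetics and SRT: S = K_s(1 + k_d θ_c) / [θ_c(Yk − k_d) − 1] = 59.9 × (1 + 0.0848 × 11.6) / [11.6 × (0.680 × 8.10 − 0.0848) − 1] = 118.8 / 61.91 = 1.919 mg/L.
Observed yield with endogenous decay: Y_obs = Y / (1 + k_d·θ_c) = 0.680 / (1 + 0.0848 × 11.6) = 0.680 / 1.984 = 0.3428 g VSS/g BOD₅.
Q·(S₀ − S) = 379 × (3730 − 1.92) × 10⁻³ = 1413 kg/d removed.
So the net sludge growth is P_X = 0.3428 × 1413 = 484.4 kg VSS/d.

P_X ≈ 484 kg VSS/d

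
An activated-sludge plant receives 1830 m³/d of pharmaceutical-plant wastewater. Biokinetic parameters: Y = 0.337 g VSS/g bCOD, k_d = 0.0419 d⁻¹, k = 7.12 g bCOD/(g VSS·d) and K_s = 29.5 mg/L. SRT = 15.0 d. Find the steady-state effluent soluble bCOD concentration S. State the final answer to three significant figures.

Effluent substrate depends only on kinetics and SRT: S = K_s(1 + k_d θ_c) / [θ_c(Yk − k_d) − 1] = 29.5 × (1 + 0.0419 × 15.0) / [15.0 × (0.337 × 7.12 − 0.0419) − 1] = 48.04 / 34.36 = 1.398 mg/L.

S ≈ 1.40 mg/L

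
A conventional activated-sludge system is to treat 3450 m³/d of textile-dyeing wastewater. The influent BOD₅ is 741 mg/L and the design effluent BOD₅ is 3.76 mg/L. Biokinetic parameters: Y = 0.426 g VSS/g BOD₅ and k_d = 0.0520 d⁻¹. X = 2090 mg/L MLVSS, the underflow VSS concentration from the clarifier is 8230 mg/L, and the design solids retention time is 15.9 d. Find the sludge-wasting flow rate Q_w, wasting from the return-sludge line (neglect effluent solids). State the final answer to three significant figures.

Rearranging the biomass balance for a CMAS with decay, V = Y·Q·ΔS·θ_c / [X·(1+k_d θ_c)] = 0.426 × 3450 × (741 − 3.76) × 15.9 / [2090 × (1 + 0.0520 × 15.9)] = 1.72×10^7 / 3818 = 4512 m³.
Wasting from the return line (neglecting effluent solids): Q_w = V·X / (θ_c·X_r) = 4512 × 2090 / (15.9 × 8230) = 72.07 m³/d.

Q_w ≈ 72.1 m³/d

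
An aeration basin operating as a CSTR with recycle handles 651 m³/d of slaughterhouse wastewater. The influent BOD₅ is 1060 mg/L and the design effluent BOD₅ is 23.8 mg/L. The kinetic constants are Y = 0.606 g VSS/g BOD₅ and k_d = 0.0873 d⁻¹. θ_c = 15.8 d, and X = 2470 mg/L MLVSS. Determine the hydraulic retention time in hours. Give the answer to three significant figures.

τ ≈ 40.5 h

From the SRT design equation V = Y Q (S₀−S) θ_c / [X (1 + k_d θ_c)] = 0.606 × 651 × (1060 − 23.8) × 15.8 / [2470 × (1 + 0.0873 × 15.8)] = 6.46×10^6 / 5877 = 1099 m³.
τ = V/Q = 1099/651 = 1.688 d, or 40.52 h.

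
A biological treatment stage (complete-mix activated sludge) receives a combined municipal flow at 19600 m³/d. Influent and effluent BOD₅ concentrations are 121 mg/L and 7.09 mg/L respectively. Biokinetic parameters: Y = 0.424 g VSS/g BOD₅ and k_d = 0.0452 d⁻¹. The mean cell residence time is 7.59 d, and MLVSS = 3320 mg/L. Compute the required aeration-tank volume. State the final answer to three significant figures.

V ≈ 1610 m³

Rearranging the biomass balance for a CMAS with decay, V = Y·Q·ΔS·θ_c / [X·(1+k_d θ_c)] = 0.424 × 19600 × (121 − 7.09) × 7.59 / [3320 × (1 + 0.0452 × 7.59)] = 7.18×10^6 / 4459 = 1611 m³.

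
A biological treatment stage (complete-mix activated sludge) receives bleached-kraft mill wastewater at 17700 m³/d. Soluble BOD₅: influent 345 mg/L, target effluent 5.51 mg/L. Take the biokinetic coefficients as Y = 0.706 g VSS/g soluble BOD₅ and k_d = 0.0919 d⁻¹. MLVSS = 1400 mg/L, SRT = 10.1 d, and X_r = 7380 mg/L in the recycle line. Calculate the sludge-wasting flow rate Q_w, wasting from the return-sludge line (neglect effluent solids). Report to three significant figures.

From the SRT design equation V = Y Q (S₀−S) θ_c / [X (1 + k_d θ_c)] = 0.706 × 17700 × (345 − 5.51) × 10.1 / [1400 × (1 + 0.0919 × 10.1)] = 4.28×10^7 / 2699 = 15873 m³.
Wasting from the return line (neglecting effluent solids): Q_w = V·X / (θ_c·X_r) = 15873 × 1400 / (10.1 × 7380) = 298.1 m³/d.

Q_w ≈ 298 m³/d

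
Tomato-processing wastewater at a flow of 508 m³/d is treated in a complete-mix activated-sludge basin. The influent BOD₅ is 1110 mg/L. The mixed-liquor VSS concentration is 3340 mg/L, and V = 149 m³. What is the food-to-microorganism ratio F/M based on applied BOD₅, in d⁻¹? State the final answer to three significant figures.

F/M = Q·S₀ / (V·X) = 508 × 1110 / (149.0 × 3340) = 1.133 g BOD₅·(g VSS·d)⁻¹.

F/M ≈ 1.13 d⁻¹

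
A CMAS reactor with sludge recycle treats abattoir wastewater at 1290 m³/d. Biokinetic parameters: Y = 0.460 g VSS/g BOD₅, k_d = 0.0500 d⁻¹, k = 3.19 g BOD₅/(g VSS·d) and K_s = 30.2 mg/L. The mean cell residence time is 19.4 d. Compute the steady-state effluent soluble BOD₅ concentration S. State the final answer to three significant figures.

Effluent substrate depends only on kinetics and SRT: S = K_s(1 + k_d θ_c) / [θ_c(Yk − k_d) − 1] = 30.2 × (1 + 0.0500 × 19.4) / [19.4 × (0.460 × 3.19 − 0.0500) − 1] = 59.49 / 26.50 = 2.245 mg/L.

S ≈ 2.25 mg/L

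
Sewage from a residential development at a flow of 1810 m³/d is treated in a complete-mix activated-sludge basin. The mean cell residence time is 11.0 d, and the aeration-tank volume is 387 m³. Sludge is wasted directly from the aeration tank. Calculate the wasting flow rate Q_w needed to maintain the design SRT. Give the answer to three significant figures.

Q_w ≈ 35.2 m³/d

With mixed-liquor wasting, θ_c = V/Q_w, so Q_w = V/θ_c = 387.0/11.0 = 35.18 m³/d.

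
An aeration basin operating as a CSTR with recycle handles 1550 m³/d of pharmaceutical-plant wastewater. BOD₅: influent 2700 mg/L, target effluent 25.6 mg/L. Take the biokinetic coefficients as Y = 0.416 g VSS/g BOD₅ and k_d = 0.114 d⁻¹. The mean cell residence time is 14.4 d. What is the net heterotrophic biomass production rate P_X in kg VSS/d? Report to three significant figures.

Observed yield with endogenous decay: Y_obs = Y / (1 + k_d·θ_c) = 0.416 / (1 + 0.114 × 14.4) = 0.416 / 2.642 = 0.1575 g VSS/g BOD₅.
ΔS = 2700 − 25.6 = 2674 mg/L, so the substrate removal rate is 1550 × 2674/1000 = 4145 kg BOD₅/d.
P_X = Y_obs · Q(S₀ − S) = 0.1575 × 4145 = 652.8 kg VSS/d.

P_X ≈ 653 kg VSS/d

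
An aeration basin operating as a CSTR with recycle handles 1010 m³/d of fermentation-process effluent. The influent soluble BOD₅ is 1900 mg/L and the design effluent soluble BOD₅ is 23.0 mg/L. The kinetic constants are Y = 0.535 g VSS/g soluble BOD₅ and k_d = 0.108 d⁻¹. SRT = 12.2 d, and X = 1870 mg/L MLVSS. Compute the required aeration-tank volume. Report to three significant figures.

V ≈ 2860 m³

Steady-state biomass mass balance: V·X·(1 + k_d·θ_c) = Y·Q·(S₀ − S)·θ_c, so V = 0.535 × 1010 × (1900 − 23.0) × 12.2 / [1870 × (1 + 0.108 × 12.2)] = 1.24×10^7 / 4334 = 2855 m³.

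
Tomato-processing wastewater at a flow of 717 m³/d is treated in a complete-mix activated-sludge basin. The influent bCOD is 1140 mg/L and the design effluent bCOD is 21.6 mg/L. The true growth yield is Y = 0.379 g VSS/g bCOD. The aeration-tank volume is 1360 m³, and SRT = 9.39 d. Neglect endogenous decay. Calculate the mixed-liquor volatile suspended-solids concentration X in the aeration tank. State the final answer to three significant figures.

X = Y·Q·ΔS·θ_c / V = 0.379 × 717 × (1140 − 21.6) × 9.39 / 1360 = 2098 mg/L.

X ≈ 2100 mg/L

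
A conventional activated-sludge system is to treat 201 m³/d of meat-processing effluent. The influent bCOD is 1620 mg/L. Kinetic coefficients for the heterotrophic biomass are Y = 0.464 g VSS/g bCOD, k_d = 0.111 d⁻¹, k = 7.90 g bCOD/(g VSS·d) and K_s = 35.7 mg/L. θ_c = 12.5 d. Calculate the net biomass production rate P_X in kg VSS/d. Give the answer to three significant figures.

P_X ≈ 63.2 kg VSS/d

From the Monod/SRT balance for a CMAS, S = K_s·(1+k_d θ_c)/[θ_c·(Y k − k_d) − 1] = 35.7 × (1 + 0.111 × 12.5) / [12.5 × (0.464 × 7.90 − 0.111) − 1] = 85.23 / 43.43 = 1.962 mg/L.
Y_obs = Y / (1 + k_d θ_c) = 0.464 / (1 + 0.111 × 12.5) = 0.464 / 2.388 = 0.1943.
Q·(S₀ − S) = 201 × (1620 − 1.96) × 10⁻³ = 325.2 kg/d removed.
P_X = Y_obs · Q(S₀ − S) = 0.1943 × 325.2 = 63.21 kg VSS/d.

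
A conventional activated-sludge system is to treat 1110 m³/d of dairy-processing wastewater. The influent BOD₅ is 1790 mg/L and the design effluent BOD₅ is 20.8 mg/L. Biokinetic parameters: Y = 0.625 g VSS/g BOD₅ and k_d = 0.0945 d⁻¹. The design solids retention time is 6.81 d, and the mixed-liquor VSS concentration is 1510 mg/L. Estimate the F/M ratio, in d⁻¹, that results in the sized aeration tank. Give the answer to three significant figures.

F/M ≈ 0.391 d⁻¹

Steady-state biomass mass balance: V·X·(1 + k_d·θ_c) = Y·Q·(S₀ − S)·θ_c, so V = 0.625 × 1110 × (1790 − 20.8) × 6.81 / [1510 × (1 + 0.0945 × 6.81)] = 8.36×10^6 / 2482 = 3368 m³.
Food-to-microorganism ratio F/M = Q S₀ / (V X) = 1110 × 1790 / (3368 × 1510) = 0.3907 d⁻¹.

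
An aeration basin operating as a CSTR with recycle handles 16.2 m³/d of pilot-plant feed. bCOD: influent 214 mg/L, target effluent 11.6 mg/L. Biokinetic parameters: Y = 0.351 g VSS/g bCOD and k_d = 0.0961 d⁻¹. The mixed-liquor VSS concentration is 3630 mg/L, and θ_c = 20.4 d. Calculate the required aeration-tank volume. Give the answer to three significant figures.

V ≈ 2.18 m³

From the SRT design equation V = Y Q (S₀−S) θ_c / [X (1 + k_d θ_c)] = 0.351 × 16.2 × (214 − 11.6) × 20.4 / [3630 × (1 + 0.0961 × 20.4)] = 2.35×10^4 / 10746 = 2.185 m³.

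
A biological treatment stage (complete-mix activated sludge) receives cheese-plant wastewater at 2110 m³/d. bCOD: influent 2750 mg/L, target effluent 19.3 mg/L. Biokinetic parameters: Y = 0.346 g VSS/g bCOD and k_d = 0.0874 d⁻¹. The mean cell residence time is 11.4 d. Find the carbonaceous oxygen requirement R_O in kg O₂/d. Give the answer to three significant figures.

Observed yield with endogenous decay: Y_obs = Y / (1 + k_d·θ_c) = 0.346 / (1 + 0.0874 × 11.4) = 0.346 / 1.996 = 0.1733 g VSS/g bCOD.
Substrate removed = Q·(S₀ − S) = 2110 m³/d × (2750 − 19.3) g/m³ = 5.76×10^6 g/d = 5762 kg/d.
Biomass synthesised: P_X = Y_obs × 5762 = 998.6 kg VSS/d.
R_O = Q·(S₀ − S) − 1.42·P_X = 5762 − 1.42 × 998.6 = 4344 kg O₂/d.

R_O ≈ 4340 kg O₂/d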